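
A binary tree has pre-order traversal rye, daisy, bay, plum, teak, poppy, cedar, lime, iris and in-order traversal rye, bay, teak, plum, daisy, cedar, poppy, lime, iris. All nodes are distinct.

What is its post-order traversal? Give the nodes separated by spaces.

teak plum bay cedar iris lime poppy daisy rye

The first element of pre-order is the root; it splits in-order into left and right subtrees.
Root rye: left subtree has 0 nodes { }, right has 8 {bay, teak, plum, daisy, cedar, poppy, lime, iris}.
  Root daisy: left subtree has 3 nodes {bay, teak, plum}, right has 4 {cedar, poppy, lime, iris}.
    Root bay: left subtree has 0 nodes { }, right has 2 {teak, plum}.
      Root plum: left subtree has 1 node {teak}, right has 0 { }.
    Root poppy: left subtree has 1 node {cedar}, right has 2 {lime, iris}.
      Root lime: left subtree has 0 nodes { }, right has 1 {iris}.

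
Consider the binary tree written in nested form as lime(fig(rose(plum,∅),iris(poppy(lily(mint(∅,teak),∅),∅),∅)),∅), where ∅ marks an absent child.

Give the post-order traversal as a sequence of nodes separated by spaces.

plum rose teak mint lily poppy iris fig lime

Post-order visits the left subtree, then the right subtree, then the node.
At lime: go left to fig.
  At fig: go left to rose.
    At rose: go left to plum.
      plum is a leaf — visit plum.
    At rose: no right child.
    Visit rose.
  At fig: go right to iris.
    At iris: go left to poppy.
      At poppy: go left to lily.
        At lily: go left to mint.
          At mint: no left child.
          At mint: go right to teak.
            teak is a leaf — visit teak.
          Visit mint.
        At lily: no right child.
        Visit lily.
      At poppy: no right child.
      Visit poppy.
    At iris: no right child.
    Visit iris.
  Visit fig.
At lime: no right child.
Visit lime.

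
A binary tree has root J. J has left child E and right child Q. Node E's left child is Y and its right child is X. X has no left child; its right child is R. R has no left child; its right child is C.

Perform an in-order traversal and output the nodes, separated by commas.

In-order visits the left subtree, then the node, then the right subtree.
At J: go left to E.
  At E: go left to Y.
    Y is a leaf — visit Y.
  Visit E.
  At E: go right to X.
    At X: no left child.
    Visit X.
    At X: go right to R.
      At R: no left child.
      Visit R.
      At R: go right to C.
        C is a leaf — visit C.
Visit J.
At J: go right to Q.
  Q is a leaf — visit Q.

Y, E, X, R, C, J, Q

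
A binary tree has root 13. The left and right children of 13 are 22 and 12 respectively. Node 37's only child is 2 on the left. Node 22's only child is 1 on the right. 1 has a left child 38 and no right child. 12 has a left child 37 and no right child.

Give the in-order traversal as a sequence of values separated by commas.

In-order visits the left subtree, then the node, then the right subtree.
At 13: go left to 22.
  At 22: no left child.
  Visit 22.
  At 22: go right to 1.
    At 1: go left to 38.
      38 is a leaf — visit 38.
    Visit 1.
    At 1: no right child.
Visit 13.
At 13: go right to 12.
  At 12: go left to 37.
    At 37: go left to 2.
      2 is a leaf — visit 2.
    Visit 37.
    At 37: no right child.
  Visit 12.
  At 12: no right child.

22, 38, 1, 13, 2, 37, 12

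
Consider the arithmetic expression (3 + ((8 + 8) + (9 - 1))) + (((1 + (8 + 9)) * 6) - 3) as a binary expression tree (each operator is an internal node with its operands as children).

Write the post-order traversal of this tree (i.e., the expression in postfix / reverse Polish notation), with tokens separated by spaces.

Post-order on an expression tree gives postfix notation: for each operator, emit left operand, right operand, then the operator.

3 8 8 + 9 1 - + + 1 8 9 + + 6 * 3 - +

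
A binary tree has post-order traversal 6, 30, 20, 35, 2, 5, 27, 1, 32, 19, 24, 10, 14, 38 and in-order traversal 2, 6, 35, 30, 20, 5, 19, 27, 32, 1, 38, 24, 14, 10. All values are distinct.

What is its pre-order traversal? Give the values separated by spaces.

38 19 5 2 35 6 20 30 32 27 1 14 24 10

The last element of post-order is the root; it splits in-order into left and right subtrees.
Root 38: left subtree has 10 nodes {2, 6, 35, 30, 20, 5, 19, 27, 32, 1}, right has 3 {24, 14, 10}.
  Root 19: left subtree has 6 nodes {2, 6, 35, 30, 20, 5}, right has 3 {27, 32, 1}.
    Root 5: left subtree has 5 nodes {2, 6, 35, 30, 20}, right has 0 { }.
      Root 2: left subtree has 0 nodes { }, right has 4 {6, 35, 30, 20}.
        Root 35: left subtree has 1 node {6}, right has 2 {30, 20}.
          Root 20: left subtree has 1 node {30}, right has 0 { }.
    Root 32: left subtree has 1 node {27}, right has 1 {1}.
  Root 14: left subtree has 1 node {24}, right has 1 {10}.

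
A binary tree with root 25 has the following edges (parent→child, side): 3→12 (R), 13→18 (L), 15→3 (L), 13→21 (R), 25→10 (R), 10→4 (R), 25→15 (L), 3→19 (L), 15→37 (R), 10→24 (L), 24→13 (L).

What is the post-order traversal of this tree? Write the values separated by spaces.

Post-order visits the left subtree, then the right subtree, then the node.
At 25: go left to 15.
  At 15: go left to 3.
    At 3: go left to 19.
      19 is a leaf — visit 19.
    At 3: go right to 12.
      12 is a leaf — visit 12.
    Visit 3.
  At 15: go right to 37.
    37 is a leaf — visit 37.
  Visit 15.
At 25: go right to 10.
  At 10: go left to 24.
    At 24: go left to 13.
      At 13: go left to 18.
        18 is a leaf — visit 18.
      At 13: go right to 21.
        21 is a leaf — visit 21.
      Visit 13.
    At 24: no right child.
    Visit 24.
  At 10: go right to 4.
    4 is a leaf — visit 4.
  Visit 10.
Visit 25.

19 12 3 37 15 18 21 13 24 4 10 25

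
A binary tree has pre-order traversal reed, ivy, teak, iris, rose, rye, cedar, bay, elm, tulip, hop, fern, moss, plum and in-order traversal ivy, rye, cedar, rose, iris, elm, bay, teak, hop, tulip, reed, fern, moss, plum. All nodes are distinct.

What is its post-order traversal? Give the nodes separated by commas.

cedar, rye, rose, elm, bay, iris, hop, tulip, teak, ivy, plum, moss, fern, reed

The first element of pre-order is the root; it splits in-order into left and right subtrees.
Root reed: left subtree has 10 nodes {ivy, rye, cedar, rose, iris, elm, bay, teak, hop, tulip}, right has 3 {fern, moss, plum}.
  Root ivy: left subtree has 0 nodes { }, right has 9 {rye, cedar, rose, iris, elm, bay, teak, hop, tulip}.
    Root teak: left subtree has 6 nodes {rye, cedar, rose, iris, elm, bay}, right has 2 {hop, tulip}.
      Root iris: left subtree has 3 nodes {rye, cedar, rose}, right has 2 {elm, bay}.
        Root rose: left subtree has 2 nodes {rye, cedar}, right has 0 { }.
          Root rye: left subtree has 0 nodes { }, right has 1 {cedar}.
        Root bay: left subtree has 1 node {elm}, right has 0 { }.
      Root tulip: left subtree has 1 node {hop}, right has 0 { }.
  Root fern: left subtree has 0 nodes { }, right has 2 {moss, plum}.
    Root moss: left subtree has 0 nodes { }, right has 1 {plum}.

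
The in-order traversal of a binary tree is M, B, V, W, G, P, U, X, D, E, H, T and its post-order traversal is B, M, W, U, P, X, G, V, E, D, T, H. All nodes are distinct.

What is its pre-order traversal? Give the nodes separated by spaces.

The last element of post-order is the root; it splits in-order into left and right subtrees.
Root H: left subtree has 10 nodes {M, B, V, W, G, P, U, X, D, E}, right has 1 {T}.
  Root D: left subtree has 8 nodes {M, B, V, W, G, P, U, X}, right has 1 {E}.
    Root V: left subtree has 2 nodes {M, B}, right has 5 {W, G, P, U, X}.
      Root M: left subtree has 0 nodes { }, right has 1 {B}.
      Root G: left subtree has 1 node {W}, right has 3 {P, U, X}.
        Root X: left subtree has 2 nodes {P, U}, right has 0 { }.
          Root P: left subtree has 0 nodes { }, right has 1 {U}.

H D V M B G W X P U E T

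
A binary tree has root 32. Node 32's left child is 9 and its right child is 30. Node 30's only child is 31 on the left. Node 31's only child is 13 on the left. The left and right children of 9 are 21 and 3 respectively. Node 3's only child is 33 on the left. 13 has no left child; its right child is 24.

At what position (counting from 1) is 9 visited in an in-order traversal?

In-order visits the left subtree, then the node, then the right subtree.
At 32: go left to 9.
  At 9: go left to 21.
    21 is a leaf — visit 21.
  Visit 9.
  At 9: go right to 3.
    At 3: go left to 33.
      33 is a leaf — visit 33.
    Visit 3.
    At 3: no right child.
Visit 32.
At 32: go right to 30.
  At 30: go left to 31.
    At 31: go left to 13.
      At 13: no left child.
      Visit 13.
      At 13: go right to 24.
        24 is a leaf — visit 24.
    Visit 31.
    At 31: no right child.
  Visit 30.
  At 30: no right child.
Full in-order sequence: 21, 9, 33, 3, 32, 13, 24, 31, 30.

2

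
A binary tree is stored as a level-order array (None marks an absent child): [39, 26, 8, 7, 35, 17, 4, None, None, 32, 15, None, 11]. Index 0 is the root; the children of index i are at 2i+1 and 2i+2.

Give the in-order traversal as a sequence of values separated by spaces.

7 26 32 35 15 39 17 11 8 4

In-order visits the left subtree, then the node, then the right subtree.
At 39: go left to 26.
  At 26: go left to 7.
    7 is a leaf — visit 7.
  Visit 26.
  At 26: go right to 35.
    At 35: go left to 32.
      32 is a leaf — visit 32.
    Visit 35.
    At 35: go right to 15.
      15 is a leaf — visit 15.
Visit 39.
At 39: go right to 8.
  At 8: go left to 17.
    At 17: no left child.
    Visit 17.
    At 17: go right to 11.
      11 is a leaf — visit 11.
  Visit 8.
  At 8: go right to 4.
    4 is a leaf — visit 4.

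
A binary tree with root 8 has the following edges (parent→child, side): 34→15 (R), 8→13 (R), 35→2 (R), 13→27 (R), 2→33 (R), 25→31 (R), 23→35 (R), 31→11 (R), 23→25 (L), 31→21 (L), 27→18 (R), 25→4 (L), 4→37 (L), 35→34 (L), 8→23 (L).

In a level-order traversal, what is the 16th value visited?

33

Level-order visits nodes level by level from the root, left to right within each level.
Level 0: 8
Level 1: 23, 13
Level 2: 25, 35, 27
Level 3: 4, 31, 34, 2, 18
Level 4: 37, 21, 11, 15, 33
Full level-order sequence: 8, 23, 13, 25, 35, 27, 4, 31, 34, 2, 18, 37, 21, 11, 15, 33.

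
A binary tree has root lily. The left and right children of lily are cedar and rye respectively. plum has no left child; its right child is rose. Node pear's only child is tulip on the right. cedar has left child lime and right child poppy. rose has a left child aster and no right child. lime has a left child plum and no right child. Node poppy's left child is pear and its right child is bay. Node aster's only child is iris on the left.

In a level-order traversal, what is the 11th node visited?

aster

Level-order visits nodes level by level from the root, left to right within each level.
Level 0: lily
Level 1: cedar, rye
Level 2: lime, poppy
Level 3: plum, pear, bay
Level 4: rose, tulip
Level 5: aster
Level 6: iris
Full level-order sequence: lily, cedar, rye, lime, poppy, plum, pear, bay, rose, tulip, aster, iris.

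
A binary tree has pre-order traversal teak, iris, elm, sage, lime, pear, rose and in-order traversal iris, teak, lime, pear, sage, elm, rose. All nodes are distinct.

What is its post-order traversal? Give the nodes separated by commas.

iris, pear, lime, sage, rose, elm, teak

The first element of pre-order is the root; it splits in-order into left and right subtrees.
Root teak: left subtree has 1 node {iris}, right has 5 {lime, pear, sage, elm, rose}.
  Root elm: left subtree has 3 nodes {lime, pear, sage}, right has 1 {rose}.
    Root sage: left subtree has 2 nodes {lime, pear}, right has 0 { }.
      Root lime: left subtree has 0 nodes { }, right has 1 {pear}.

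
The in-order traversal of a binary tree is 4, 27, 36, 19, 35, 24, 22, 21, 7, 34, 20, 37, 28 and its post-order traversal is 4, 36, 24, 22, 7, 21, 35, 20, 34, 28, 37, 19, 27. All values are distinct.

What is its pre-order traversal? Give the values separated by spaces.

The last element of post-order is the root; it splits in-order into left and right subtrees.
Root 27: left subtree has 1 node {4}, right has 11 {36, 19, 35, 24, 22, 21, 7, 34, 20, 37, 28}.
  Root 19: left subtree has 1 node {36}, right has 9 {35, 24, 22, 21, 7, 34, 20, 37, 28}.
    Root 37: left subtree has 7 nodes {35, 24, 22, 21, 7, 34, 20}, right has 1 {28}.
      Root 34: left subtree has 5 nodes {35, 24, 22, 21, 7}, right has 1 {20}.
        Root 35: left subtree has 0 nodes { }, right has 4 {24, 22, 21, 7}.
          Root 21: left subtree has 2 nodes {24, 22}, right has 1 {7}.
            Root 22: left subtree has 1 node {24}, right has 0 { }.

27 4 19 36 37 34 35 21 22 24 7 20 28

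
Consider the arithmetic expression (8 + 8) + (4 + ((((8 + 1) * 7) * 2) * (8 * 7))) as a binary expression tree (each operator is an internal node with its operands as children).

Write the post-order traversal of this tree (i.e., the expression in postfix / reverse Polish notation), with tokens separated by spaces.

Post-order on an expression tree gives postfix notation: for each operator, emit left operand, right operand, then the operator.

8 8 + 4 8 1 + 7 * 2 * 8 7 * * + +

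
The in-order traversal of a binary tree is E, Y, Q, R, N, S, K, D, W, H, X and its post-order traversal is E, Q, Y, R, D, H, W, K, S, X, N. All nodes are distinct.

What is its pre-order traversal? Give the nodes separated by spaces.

The last element of post-order is the root; it splits in-order into left and right subtrees.
Root N: left subtree has 4 nodes {E, Y, Q, R}, right has 6 {S, K, D, W, H, X}.
  Root R: left subtree has 3 nodes {E, Y, Q}, right has 0 { }.
    Root Y: left subtree has 1 node {E}, right has 1 {Q}.
  Root X: left subtree has 5 nodes {S, K, D, W, H}, right has 0 { }.
    Root S: left subtree has 0 nodes { }, right has 4 {K, D, W, H}.
      Root K: left subtree has 0 nodes { }, right has 3 {D, W, H}.
        Root W: left subtree has 1 node {D}, right has 1 {H}.

N R Y E Q X S K W D H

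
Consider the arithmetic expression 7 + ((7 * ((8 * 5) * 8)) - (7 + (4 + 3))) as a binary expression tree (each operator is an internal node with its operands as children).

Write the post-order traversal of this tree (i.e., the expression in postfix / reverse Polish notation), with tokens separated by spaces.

7 7 8 5 * 8 * * 7 4 3 + + - +

Post-order on an expression tree gives postfix notation: for each operator, emit left operand, right operand, then the operator.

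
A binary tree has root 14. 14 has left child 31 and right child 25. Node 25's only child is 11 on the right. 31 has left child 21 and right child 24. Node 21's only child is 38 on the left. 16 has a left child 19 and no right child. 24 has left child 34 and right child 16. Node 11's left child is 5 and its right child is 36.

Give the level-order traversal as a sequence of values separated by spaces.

Level-order visits nodes level by level from the root, left to right within each level.
Level 0: 14
Level 1: 31, 25
Level 2: 21, 24, 11
Level 3: 38, 34, 16, 5, 36
Level 4: 19

14 31 25 21 24 11 38 34 16 5 36 19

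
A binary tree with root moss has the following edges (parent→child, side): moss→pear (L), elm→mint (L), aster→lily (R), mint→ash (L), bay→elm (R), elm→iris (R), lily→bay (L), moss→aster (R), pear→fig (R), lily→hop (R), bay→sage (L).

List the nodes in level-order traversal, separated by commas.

Level-order visits nodes level by level from the root, left to right within each level.
Level 0: moss
Level 1: pear, aster
Level 2: fig, lily
Level 3: bay, hop
Level 4: sage, elm
Level 5: mint, iris
Level 6: ash

moss, pear, aster, fig, lily, bay, hop, sage, elm, mint, iris, ash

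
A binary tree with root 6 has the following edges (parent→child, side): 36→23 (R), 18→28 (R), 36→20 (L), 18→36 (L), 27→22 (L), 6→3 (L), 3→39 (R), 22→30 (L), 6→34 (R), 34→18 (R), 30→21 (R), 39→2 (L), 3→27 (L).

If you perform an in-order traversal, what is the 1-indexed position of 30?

1

In-order visits the left subtree, then the node, then the right subtree.
At 6: go left to 3.
  At 3: go left to 27.
    At 27: go left to 22.
      At 22: go left to 30.
        At 30: no left child.
        Visit 30.
        At 30: go right to 21.
          21 is a leaf — visit 21.
      Visit 22.
      At 22: no right child.
    Visit 27.
    At 27: no right child.
  Visit 3.
  At 3: go right to 39.
    At 39: go left to 2.
      2 is a leaf — visit 2.
    Visit 39.
    At 39: no right child.
Visit 6.
At 6: go right to 34.
  At 34: no left child.
  Visit 34.
  At 34: go right to 18.
    At 18: go left to 36.
      At 36: go left to 20.
        20 is a leaf — visit 20.
      Visit 36.
      At 36: go right to 23.
        23 is a leaf — visit 23.
    Visit 18.
    At 18: go right to 28.
      28 is a leaf — visit 28.
Full in-order sequence: 30, 21, 22, 27, 3, 2, 39, 6, 34, 20, 36, 23, 18, 28.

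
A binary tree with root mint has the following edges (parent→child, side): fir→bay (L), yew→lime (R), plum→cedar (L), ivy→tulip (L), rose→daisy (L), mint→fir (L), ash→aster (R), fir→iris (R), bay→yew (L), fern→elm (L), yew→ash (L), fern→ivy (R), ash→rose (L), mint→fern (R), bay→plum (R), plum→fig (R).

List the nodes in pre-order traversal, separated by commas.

Pre-order visits the node, then its left subtree, then its right subtree.
Visit mint.
At mint: go left to fir.
  Visit fir.
  At fir: go left to bay.
    Visit bay.
    At bay: go left to yew.
      Visit yew.
      At yew: go left to ash.
        Visit ash.
        At ash: go left to rose.
          Visit rose.
          At rose: go left to daisy.
            daisy is a leaf — visit daisy.
          At rose: no right child.
        At ash: go right to aster.
          aster is a leaf — visit aster.
      At yew: go right to lime.
        lime is a leaf — visit lime.
    At bay: go right to plum.
      Visit plum.
      At plum: go left to cedar.
        cedar is a leaf — visit cedar.
      At plum: go right to fig.
        fig is a leaf — visit fig.
  At fir: go right to iris.
    iris is a leaf — visit iris.
At mint: go right to fern.
  Visit fern.
  At fern: go left to elm.
    elm is a leaf — visit elm.
  At fern: go right to ivy.
    Visit ivy.
    At ivy: go left to tulip.
      tulip is a leaf — visit tulip.
    At ivy: no right child.

mint, fir, bay, yew, ash, rose, daisy, aster, lime, plum, cedar, fig, iris, fern, elm, ivy, tulip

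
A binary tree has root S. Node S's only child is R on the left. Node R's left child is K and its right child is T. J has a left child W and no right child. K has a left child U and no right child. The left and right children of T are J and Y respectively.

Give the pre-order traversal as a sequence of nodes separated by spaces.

Pre-order visits the node, then its left subtree, then its right subtree.
Visit S.
At S: go left to R.
  Visit R.
  At R: go left to K.
    Visit K.
    At K: go left to U.
      U is a leaf — visit U.
    At K: no right child.
  At R: go right to T.
    Visit T.
    At T: go left to J.
      Visit J.
      At J: go left to W.
        W is a leaf — visit W.
      At J: no right child.
    At T: go right to Y.
      Y is a leaf — visit Y.
At S: no right child.

S R K U T J W Y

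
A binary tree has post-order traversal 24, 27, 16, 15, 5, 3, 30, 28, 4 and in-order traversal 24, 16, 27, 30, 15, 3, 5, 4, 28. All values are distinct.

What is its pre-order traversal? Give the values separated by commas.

4, 30, 16, 24, 27, 3, 15, 5, 28

The last element of post-order is the root; it splits in-order into left and right subtrees.
Root 4: left subtree has 7 nodes {24, 16, 27, 30, 15, 3, 5}, right has 1 {28}.
  Root 30: left subtree has 3 nodes {24, 16, 27}, right has 3 {15, 3, 5}.
    Root 16: left subtree has 1 node {24}, right has 1 {27}.
    Root 3: left subtree has 1 node {15}, right has 1 {5}.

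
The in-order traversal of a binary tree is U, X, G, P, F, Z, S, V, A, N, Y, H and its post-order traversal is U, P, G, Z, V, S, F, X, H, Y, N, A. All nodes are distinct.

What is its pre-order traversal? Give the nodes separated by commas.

The last element of post-order is the root; it splits in-order into left and right subtrees.
Root A: left subtree has 8 nodes {U, X, G, P, F, Z, S, V}, right has 3 {N, Y, H}.
  Root X: left subtree has 1 node {U}, right has 6 {G, P, F, Z, S, V}.
    Root F: left subtree has 2 nodes {G, P}, right has 3 {Z, S, V}.
      Root G: left subtree has 0 nodes { }, right has 1 {P}.
      Root S: left subtree has 1 node {Z}, right has 1 {V}.
  Root N: left subtree has 0 nodes { }, right has 2 {Y, H}.
    Root Y: left subtree has 0 nodes { }, right has 1 {H}.

A, X, U, F, G, P, S, Z, V, N, Y, H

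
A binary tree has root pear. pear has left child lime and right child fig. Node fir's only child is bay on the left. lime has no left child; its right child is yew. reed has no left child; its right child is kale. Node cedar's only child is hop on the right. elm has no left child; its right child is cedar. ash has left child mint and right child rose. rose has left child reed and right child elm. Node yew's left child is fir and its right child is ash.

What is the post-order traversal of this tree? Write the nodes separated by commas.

bay, fir, mint, kale, reed, hop, cedar, elm, rose, ash, yew, lime, fig, pear

Post-order visits the left subtree, then the right subtree, then the node.
At pear: go left to lime.
  At lime: no left child.
  At lime: go right to yew.
    At yew: go left to fir.
      At fir: go left to bay.
        bay is a leaf — visit bay.
      At fir: no right child.
      Visit fir.
    At yew: go right to ash.
      At ash: go left to mint.
        mint is a leaf — visit mint.
      At ash: go right to rose.
        At rose: go left to reed.
          At reed: no left child.
          At reed: go right to kale.
            kale is a leaf — visit kale.
          Visit reed.
        At rose: go right to elm.
          At elm: no left child.
          At elm: go right to cedar.
            At cedar: no left child.
            At cedar: go right to hop.
              hop is a leaf — visit hop.
            Visit cedar.
          Visit elm.
        Visit rose.
      Visit ash.
    Visit yew.
  Visit lime.
At pear: go right to fig.
  fig is a leaf — visit fig.
Visit pear.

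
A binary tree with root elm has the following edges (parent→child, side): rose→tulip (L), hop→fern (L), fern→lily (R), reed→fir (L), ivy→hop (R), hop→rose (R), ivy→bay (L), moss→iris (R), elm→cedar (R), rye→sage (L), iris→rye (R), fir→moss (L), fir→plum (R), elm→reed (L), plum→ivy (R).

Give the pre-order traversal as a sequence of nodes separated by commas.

Pre-order visits the node, then its left subtree, then its right subtree.
Visit elm.
At elm: go left to reed.
  Visit reed.
  At reed: go left to fir.
    Visit fir.
    At fir: go left to moss.
      Visit moss.
      At moss: no left child.
      At moss: go right to iris.
        Visit iris.
        At iris: no left child.
        At iris: go right to rye.
          Visit rye.
          At rye: go left to sage.
            sage is a leaf — visit sage.
          At rye: no right child.
    At fir: go right to plum.
      Visit plum.
      At plum: no left child.
      At plum: go right to ivy.
        Visit ivy.
        At ivy: go left to bay.
          bay is a leaf — visit bay.
        At ivy: go right to hop.
          Visit hop.
          At hop: go left to fern.
            Visit fern.
            At fern: no left child.
            At fern: go right to lily.
              lily is a leaf — visit lily.
          At hop: go right to rose.
            Visit rose.
            At rose: go left to tulip.
              tulip is a leaf — visit tulip.
            At rose: no right child.
  At reed: no right child.
At elm: go right to cedar.
  cedar is a leaf — visit cedar.

elm, reed, fir, moss, iris, rye, sage, plum, ivy, bay, hop, fern, lily, rose, tulip, cedar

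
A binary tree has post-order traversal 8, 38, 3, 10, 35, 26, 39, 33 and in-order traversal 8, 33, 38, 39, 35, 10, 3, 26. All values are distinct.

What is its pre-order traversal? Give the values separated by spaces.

The last element of post-order is the root; it splits in-order into left and right subtrees.
Root 33: left subtree has 1 node {8}, right has 6 {38, 39, 35, 10, 3, 26}.
  Root 39: left subtree has 1 node {38}, right has 4 {35, 10, 3, 26}.
    Root 26: left subtree has 3 nodes {35, 10, 3}, right has 0 { }.
      Root 35: left subtree has 0 nodes { }, right has 2 {10, 3}.
        Root 10: left subtree has 0 nodes { }, right has 1 {3}.

33 8 39 38 26 35 10 3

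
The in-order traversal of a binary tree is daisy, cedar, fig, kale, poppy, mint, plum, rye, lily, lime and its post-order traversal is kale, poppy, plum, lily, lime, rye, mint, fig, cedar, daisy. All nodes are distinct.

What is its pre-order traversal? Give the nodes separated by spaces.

daisy cedar fig mint poppy kale rye plum lime lily

The last element of post-order is the root; it splits in-order into left and right subtrees.
Root daisy: left subtree has 0 nodes { }, right has 9 {cedar, fig, kale, poppy, mint, plum, rye, lily, lime}.
  Root cedar: left subtree has 0 nodes { }, right has 8 {fig, kale, poppy, mint, plum, rye, lily, lime}.
    Root fig: left subtree has 0 nodes { }, right has 7 {kale, poppy, mint, plum, rye, lily, lime}.
      Root mint: left subtree has 2 nodes {kale, poppy}, right has 4 {plum, rye, lily, lime}.
        Root poppy: left subtree has 1 node {kale}, right has 0 { }.
        Root rye: left subtree has 1 node {plum}, right has 2 {lily, lime}.
          Root lime: left subtree has 1 node {lily}, right has 0 { }.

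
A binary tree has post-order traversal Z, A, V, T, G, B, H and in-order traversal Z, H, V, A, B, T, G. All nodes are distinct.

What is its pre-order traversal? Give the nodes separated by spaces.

H Z B V A G T

The last element of post-order is the root; it splits in-order into left and right subtrees.
Root H: left subtree has 1 node {Z}, right has 5 {V, A, B, T, G}.
  Root B: left subtree has 2 nodes {V, A}, right has 2 {T, G}.
    Root V: left subtree has 0 nodes { }, right has 1 {A}.
    Root G: left subtree has 1 node {T}, right has 0 { }.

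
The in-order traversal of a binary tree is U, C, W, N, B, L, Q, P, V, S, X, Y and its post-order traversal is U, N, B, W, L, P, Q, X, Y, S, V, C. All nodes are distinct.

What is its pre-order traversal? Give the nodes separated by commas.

C, U, V, Q, L, W, B, N, P, S, Y, X

The last element of post-order is the root; it splits in-order into left and right subtrees.
Root C: left subtree has 1 node {U}, right has 10 {W, N, B, L, Q, P, V, S, X, Y}.
  Root V: left subtree has 6 nodes {W, N, B, L, Q, P}, right has 3 {S, X, Y}.
    Root Q: left subtree has 4 nodes {W, N, B, L}, right has 1 {P}.
      Root L: left subtree has 3 nodes {W, N, B}, right has 0 { }.
        Root W: left subtree has 0 nodes { }, right has 2 {N, B}.
          Root B: left subtree has 1 node {N}, right has 0 { }.
    Root S: left subtree has 0 nodes { }, right has 2 {X, Y}.
      Root Y: left subtree has 1 node {X}, right has 0 { }.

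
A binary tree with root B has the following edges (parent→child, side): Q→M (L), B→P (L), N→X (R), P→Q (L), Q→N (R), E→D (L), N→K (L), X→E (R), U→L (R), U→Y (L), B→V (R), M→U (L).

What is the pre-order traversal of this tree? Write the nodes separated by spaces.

Pre-order visits the node, then its left subtree, then its right subtree.
Visit B.
At B: go left to P.
  Visit P.
  At P: go left to Q.
    Visit Q.
    At Q: go left to M.
      Visit M.
      At M: go left to U.
        Visit U.
        At U: go left to Y.
          Y is a leaf — visit Y.
        At U: go right to L.
          L is a leaf — visit L.
      At M: no right child.
    At Q: go right to N.
      Visit N.
      At N: go left to K.
        K is a leaf — visit K.
      At N: go right to X.
        Visit X.
        At X: no left child.
        At X: go right to E.
          Visit E.
          At E: go left to D.
            D is a leaf — visit D.
          At E: no right child.
  At P: no right child.
At B: go right to V.
  V is a leaf — visit V.

B P Q M U Y L N K X E D V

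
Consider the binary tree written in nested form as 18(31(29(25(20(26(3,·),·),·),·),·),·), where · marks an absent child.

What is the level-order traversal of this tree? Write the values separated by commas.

18, 31, 29, 25, 20, 26, 3

Level-order visits nodes level by level from the root, left to right within each level.
Level 0: 18
Level 1: 31
Level 2: 29
Level 3: 25
Level 4: 20
Level 5: 26
Level 6: 3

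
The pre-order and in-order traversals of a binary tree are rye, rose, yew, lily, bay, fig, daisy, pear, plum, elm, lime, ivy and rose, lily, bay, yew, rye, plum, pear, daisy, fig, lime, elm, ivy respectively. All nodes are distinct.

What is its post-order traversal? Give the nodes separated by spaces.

bay lily yew rose plum pear daisy lime ivy elm fig rye

The first element of pre-order is the root; it splits in-order into left and right subtrees.
Root rye: left subtree has 4 nodes {rose, lily, bay, yew}, right has 7 {plum, pear, daisy, fig, lime, elm, ivy}.
  Root rose: left subtree has 0 nodes { }, right has 3 {lily, bay, yew}.
    Root yew: left subtree has 2 nodes {lily, bay}, right has 0 { }.
      Root lily: left subtree has 0 nodes { }, right has 1 {bay}.
  Root fig: left subtree has 3 nodes {plum, pear, daisy}, right has 3 {lime, elm, ivy}.
    Root daisy: left subtree has 2 nodes {plum, pear}, right has 0 { }.
      Root pear: left subtree has 1 node {plum}, right has 0 { }.
    Root elm: left subtree has 1 node {lime}, right has 1 {ivy}.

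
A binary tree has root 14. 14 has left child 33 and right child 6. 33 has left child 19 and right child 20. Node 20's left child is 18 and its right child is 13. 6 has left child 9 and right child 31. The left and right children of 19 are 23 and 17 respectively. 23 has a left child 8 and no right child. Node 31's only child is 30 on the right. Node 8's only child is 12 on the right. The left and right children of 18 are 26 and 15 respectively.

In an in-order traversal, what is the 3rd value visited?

23

In-order visits the left subtree, then the node, then the right subtree.
At 14: go left to 33.
  At 33: go left to 19.
    At 19: go left to 23.
      At 23: go left to 8.
        At 8: no left child.
        Visit 8.
        At 8: go right to 12.
          12 is a leaf — visit 12.
      Visit 23.
      At 23: no right child.
    Visit 19.
    At 19: go right to 17.
      17 is a leaf — visit 17.
  Visit 33.
  At 33: go right to 20.
    At 20: go left to 18.
      At 18: go left to 26.
        26 is a leaf — visit 26.
      Visit 18.
      At 18: go right to 15.
        15 is a leaf — visit 15.
    Visit 20.
    At 20: go right to 13.
      13 is a leaf — visit 13.
Visit 14.
At 14: go right to 6.
  At 6: go left to 9.
    9 is a leaf — visit 9.
  Visit 6.
  At 6: go right to 31.
    At 31: no left child.
    Visit 31.
    At 31: go right to 30.
      30 is a leaf — visit 30.
Full in-order sequence: 8, 12, 23, 19, 17, 33, 26, 18, 15, 20, 13, 14, 9, 6, 31, 30.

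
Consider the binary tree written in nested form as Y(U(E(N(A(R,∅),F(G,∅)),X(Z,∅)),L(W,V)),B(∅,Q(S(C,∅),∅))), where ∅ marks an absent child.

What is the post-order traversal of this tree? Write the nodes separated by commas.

Post-order visits the left subtree, then the right subtree, then the node.
At Y: go left to U.
  At U: go left to E.
    At E: go left to N.
      At N: go left to A.
        At A: go left to R.
          R is a leaf — visit R.
        At A: no right child.
        Visit A.
      At N: go right to F.
        At F: go left to G.
          G is a leaf — visit G.
        At F: no right child.
        Visit F.
      Visit N.
    At E: go right to X.
      At X: go left to Z.
        Z is a leaf — visit Z.
      At X: no right child.
      Visit X.
    Visit E.
  At U: go right to L.
    At L: go left to W.
      W is a leaf — visit W.
    At L: go right to V.
      V is a leaf — visit V.
    Visit L.
  Visit U.
At Y: go right to B.
  At B: no left child.
  At B: go right to Q.
    At Q: go left to S.
      At S: go left to C.
        C is a leaf — visit C.
      At S: no right child.
      Visit S.
    At Q: no right child.
    Visit Q.
  Visit B.
Visit Y.

R, A, G, F, N, Z, X, E, W, V, L, U, C, S, Q, B, Y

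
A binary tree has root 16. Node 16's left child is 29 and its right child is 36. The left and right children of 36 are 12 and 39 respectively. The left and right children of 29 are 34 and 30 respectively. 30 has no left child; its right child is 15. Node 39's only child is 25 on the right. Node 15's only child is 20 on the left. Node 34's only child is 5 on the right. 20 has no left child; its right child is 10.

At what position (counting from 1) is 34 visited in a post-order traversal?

Post-order visits the left subtree, then the right subtree, then the node.
At 16: go left to 29.
  At 29: go left to 34.
    At 34: no left child.
    At 34: go right to 5.
      5 is a leaf — visit 5.
    Visit 34.
  At 29: go right to 30.
    At 30: no left child.
    At 30: go right to 15.
      At 15: go left to 20.
        At 20: no left child.
        At 20: go right to 10.
          10 is a leaf — visit 10.
        Visit 20.
      At 15: no right child.
      Visit 15.
    Visit 30.
  Visit 29.
At 16: go right to 36.
  At 36: go left to 12.
    12 is a leaf — visit 12.
  At 36: go right to 39.
    At 39: no left child.
    At 39: go right to 25.
      25 is a leaf — visit 25.
    Visit 39.
  Visit 36.
Visit 16.
Full post-order sequence: 5, 34, 10, 20, 15, 30, 29, 12, 25, 39, 36, 16.

2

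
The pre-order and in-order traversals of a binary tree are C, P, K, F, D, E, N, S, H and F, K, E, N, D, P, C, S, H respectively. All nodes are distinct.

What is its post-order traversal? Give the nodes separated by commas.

The first element of pre-order is the root; it splits in-order into left and right subtrees.
Root C: left subtree has 6 nodes {F, K, E, N, D, P}, right has 2 {S, H}.
  Root P: left subtree has 5 nodes {F, K, E, N, D}, right has 0 { }.
    Root K: left subtree has 1 node {F}, right has 3 {E, N, D}.
      Root D: left subtree has 2 nodes {E, N}, right has 0 { }.
        Root E: left subtree has 0 nodes { }, right has 1 {N}.
  Root S: left subtree has 0 nodes { }, right has 1 {H}.

F, N, E, D, K, P, H, S, C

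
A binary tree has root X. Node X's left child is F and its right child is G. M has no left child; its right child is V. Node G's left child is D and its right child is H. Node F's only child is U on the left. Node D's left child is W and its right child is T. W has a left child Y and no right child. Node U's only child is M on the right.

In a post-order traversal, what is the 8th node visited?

D

Post-order visits the left subtree, then the right subtree, then the node.
At X: go left to F.
  At F: go left to U.
    At U: no left child.
    At U: go right to M.
      At M: no left child.
      At M: go right to V.
        V is a leaf — visit V.
      Visit M.
    Visit U.
  At F: no right child.
  Visit F.
At X: go right to G.
  At G: go left to D.
    At D: go left to W.
      At W: go left to Y.
        Y is a leaf — visit Y.
      At W: no right child.
      Visit W.
    At D: go right to T.
      T is a leaf — visit T.
    Visit D.
  At G: go right to H.
    H is a leaf — visit H.
  Visit G.
Visit X.
Full post-order sequence: V, M, U, F, Y, W, T, D, H, G, X.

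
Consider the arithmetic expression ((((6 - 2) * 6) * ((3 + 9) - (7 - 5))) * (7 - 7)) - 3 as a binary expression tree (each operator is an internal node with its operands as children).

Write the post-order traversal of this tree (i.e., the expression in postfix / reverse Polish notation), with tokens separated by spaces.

6 2 - 6 * 3 9 + 7 5 - - * 7 7 - * 3 -

Post-order on an expression tree gives postfix notation: for each operator, emit left operand, right operand, then the operator.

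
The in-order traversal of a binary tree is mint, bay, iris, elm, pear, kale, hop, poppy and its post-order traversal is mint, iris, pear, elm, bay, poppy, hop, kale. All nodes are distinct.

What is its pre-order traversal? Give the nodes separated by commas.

The last element of post-order is the root; it splits in-order into left and right subtrees.
Root kale: left subtree has 5 nodes {mint, bay, iris, elm, pear}, right has 2 {hop, poppy}.
  Root bay: left subtree has 1 node {mint}, right has 3 {iris, elm, pear}.
    Root elm: left subtree has 1 node {iris}, right has 1 {pear}.
  Root hop: left subtree has 0 nodes { }, right has 1 {poppy}.

kale, bay, mint, elm, iris, pear, hop, poppy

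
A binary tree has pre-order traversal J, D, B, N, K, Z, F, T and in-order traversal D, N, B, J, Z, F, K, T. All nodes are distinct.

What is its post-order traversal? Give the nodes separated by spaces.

The first element of pre-order is the root; it splits in-order into left and right subtrees.
Root J: left subtree has 3 nodes {D, N, B}, right has 4 {Z, F, K, T}.
  Root D: left subtree has 0 nodes { }, right has 2 {N, B}.
    Root B: left subtree has 1 node {N}, right has 0 { }.
  Root K: left subtree has 2 nodes {Z, F}, right has 1 {T}.
    Root Z: left subtree has 0 nodes { }, right has 1 {F}.

N B D F Z T K J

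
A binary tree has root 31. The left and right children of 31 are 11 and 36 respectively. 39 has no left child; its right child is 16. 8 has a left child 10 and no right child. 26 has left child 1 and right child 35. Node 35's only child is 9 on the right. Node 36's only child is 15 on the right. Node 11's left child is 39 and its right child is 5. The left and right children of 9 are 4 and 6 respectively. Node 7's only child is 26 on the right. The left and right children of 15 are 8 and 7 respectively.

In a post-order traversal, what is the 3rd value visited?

5

Post-order visits the left subtree, then the right subtree, then the node.
At 31: go left to 11.
  At 11: go left to 39.
    At 39: no left child.
    At 39: go right to 16.
      16 is a leaf — visit 16.
    Visit 39.
  At 11: go right to 5.
    5 is a leaf — visit 5.
  Visit 11.
At 31: go right to 36.
  At 36: no left child.
  At 36: go right to 15.
    At 15: go left to 8.
      At 8: go left to 10.
        10 is a leaf — visit 10.
      At 8: no right child.
      Visit 8.
    At 15: go right to 7.
      At 7: no left child.
      At 7: go right to 26.
        At 26: go left to 1.
          1 is a leaf — visit 1.
        At 26: go right to 35.
          At 35: no left child.
          At 35: go right to 9.
            At 9: go left to 4.
              4 is a leaf — visit 4.
            At 9: go right to 6.
              6 is a leaf — visit 6.
            Visit 9.
          Visit 35.
        Visit 26.
      Visit 7.
    Visit 15.
  Visit 36.
Visit 31.
Full post-order sequence: 16, 39, 5, 11, 10, 8, 1, 4, 6, 9, 35, 26, 7, 15, 36, 31.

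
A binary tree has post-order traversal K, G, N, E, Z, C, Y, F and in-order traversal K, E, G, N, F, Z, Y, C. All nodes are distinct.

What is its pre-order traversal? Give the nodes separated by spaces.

F E K N G Y Z C

The last element of post-order is the root; it splits in-order into left and right subtrees.
Root F: left subtree has 4 nodes {K, E, G, N}, right has 3 {Z, Y, C}.
  Root E: left subtree has 1 node {K}, right has 2 {G, N}.
    Root N: left subtree has 1 node {G}, right has 0 { }.
  Root Y: left subtree has 1 node {Z}, right has 1 {C}.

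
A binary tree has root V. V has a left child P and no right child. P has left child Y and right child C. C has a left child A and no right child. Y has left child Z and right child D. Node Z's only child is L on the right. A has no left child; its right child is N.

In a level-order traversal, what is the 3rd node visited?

Y

Level-order visits nodes level by level from the root, left to right within each level.
Level 0: V
Level 1: P
Level 2: Y, C
Level 3: Z, D, A
Level 4: L, N
Full level-order sequence: V, P, Y, C, Z, D, A, L, N.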